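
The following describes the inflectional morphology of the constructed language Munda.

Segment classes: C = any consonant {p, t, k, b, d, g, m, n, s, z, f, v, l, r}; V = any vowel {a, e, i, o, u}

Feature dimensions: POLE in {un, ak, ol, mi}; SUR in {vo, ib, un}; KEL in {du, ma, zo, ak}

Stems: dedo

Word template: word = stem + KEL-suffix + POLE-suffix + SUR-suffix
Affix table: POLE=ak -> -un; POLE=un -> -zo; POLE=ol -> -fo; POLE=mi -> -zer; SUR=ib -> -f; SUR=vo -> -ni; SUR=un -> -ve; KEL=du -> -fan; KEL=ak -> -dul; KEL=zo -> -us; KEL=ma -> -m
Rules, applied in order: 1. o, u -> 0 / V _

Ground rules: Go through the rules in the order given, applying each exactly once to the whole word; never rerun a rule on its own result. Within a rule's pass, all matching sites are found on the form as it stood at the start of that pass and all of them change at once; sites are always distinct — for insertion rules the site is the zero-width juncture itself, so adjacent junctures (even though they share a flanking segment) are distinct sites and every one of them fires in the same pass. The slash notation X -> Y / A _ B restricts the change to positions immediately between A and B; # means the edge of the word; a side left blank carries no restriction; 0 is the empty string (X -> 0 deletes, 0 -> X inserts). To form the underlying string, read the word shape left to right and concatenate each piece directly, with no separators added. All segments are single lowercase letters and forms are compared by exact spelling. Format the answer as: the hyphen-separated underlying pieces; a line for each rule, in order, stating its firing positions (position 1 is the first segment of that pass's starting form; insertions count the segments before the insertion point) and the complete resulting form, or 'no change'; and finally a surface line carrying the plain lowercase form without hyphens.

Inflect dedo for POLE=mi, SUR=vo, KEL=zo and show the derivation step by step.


underlying: dedo-us-zer-ni
1. o, u -> 0 / V _: fires at position(s) 5: dedoszerni
surface: dedoszerni


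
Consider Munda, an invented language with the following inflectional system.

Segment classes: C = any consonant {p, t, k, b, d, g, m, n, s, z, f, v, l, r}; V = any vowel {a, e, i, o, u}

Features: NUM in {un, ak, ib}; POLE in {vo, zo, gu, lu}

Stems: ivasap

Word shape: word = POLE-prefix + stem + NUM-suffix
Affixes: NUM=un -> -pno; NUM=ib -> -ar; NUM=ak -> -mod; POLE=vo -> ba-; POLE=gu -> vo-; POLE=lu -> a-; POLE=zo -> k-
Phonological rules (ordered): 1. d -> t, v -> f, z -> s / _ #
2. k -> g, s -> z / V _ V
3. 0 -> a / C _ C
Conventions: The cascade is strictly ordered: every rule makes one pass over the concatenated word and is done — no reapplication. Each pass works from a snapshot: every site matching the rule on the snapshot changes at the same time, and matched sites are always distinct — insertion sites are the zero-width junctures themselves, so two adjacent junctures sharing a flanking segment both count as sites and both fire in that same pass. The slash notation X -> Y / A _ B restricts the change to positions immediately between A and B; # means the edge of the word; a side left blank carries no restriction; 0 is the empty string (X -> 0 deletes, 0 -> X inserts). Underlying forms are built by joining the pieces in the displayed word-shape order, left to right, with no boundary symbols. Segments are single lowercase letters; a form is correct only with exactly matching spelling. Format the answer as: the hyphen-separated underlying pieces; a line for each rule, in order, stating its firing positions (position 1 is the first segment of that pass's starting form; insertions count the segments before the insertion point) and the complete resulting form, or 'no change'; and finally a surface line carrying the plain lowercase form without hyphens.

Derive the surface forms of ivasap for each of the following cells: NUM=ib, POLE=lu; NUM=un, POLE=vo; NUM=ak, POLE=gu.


cell NUM=ib, POLE=lu:
underlying: a-ivasap-ar
1. d -> t, v -> f, z -> s / _ #: no change
2. k -> g, s -> z / V _ V: fires at position(s) 5: aivazapar
3. 0 -> a / C _ C: no change
surface: aivazapar

cell NUM=un, POLE=vo:
underlying: ba-ivasap-pno
1. d -> t, v -> f, z -> s / _ #: no change
2. k -> g, s -> z / V _ V: fires at position(s) 6: baivazappno
3. 0 -> a / C _ C: inserts after position(s) 8, 9: baivazapapano
surface: baivazapapano

cell NUM=ak, POLE=gu:
underlying: vo-ivasap-mod
1. d -> t, v -> f, z -> s / _ #: fires at position(s) 11: voivasapmot
2. k -> g, s -> z / V _ V: fires at position(s) 6: voivazapmot
3. 0 -> a / C _ C: inserts after position(s) 8: voivazapamot
surface: voivazapamot


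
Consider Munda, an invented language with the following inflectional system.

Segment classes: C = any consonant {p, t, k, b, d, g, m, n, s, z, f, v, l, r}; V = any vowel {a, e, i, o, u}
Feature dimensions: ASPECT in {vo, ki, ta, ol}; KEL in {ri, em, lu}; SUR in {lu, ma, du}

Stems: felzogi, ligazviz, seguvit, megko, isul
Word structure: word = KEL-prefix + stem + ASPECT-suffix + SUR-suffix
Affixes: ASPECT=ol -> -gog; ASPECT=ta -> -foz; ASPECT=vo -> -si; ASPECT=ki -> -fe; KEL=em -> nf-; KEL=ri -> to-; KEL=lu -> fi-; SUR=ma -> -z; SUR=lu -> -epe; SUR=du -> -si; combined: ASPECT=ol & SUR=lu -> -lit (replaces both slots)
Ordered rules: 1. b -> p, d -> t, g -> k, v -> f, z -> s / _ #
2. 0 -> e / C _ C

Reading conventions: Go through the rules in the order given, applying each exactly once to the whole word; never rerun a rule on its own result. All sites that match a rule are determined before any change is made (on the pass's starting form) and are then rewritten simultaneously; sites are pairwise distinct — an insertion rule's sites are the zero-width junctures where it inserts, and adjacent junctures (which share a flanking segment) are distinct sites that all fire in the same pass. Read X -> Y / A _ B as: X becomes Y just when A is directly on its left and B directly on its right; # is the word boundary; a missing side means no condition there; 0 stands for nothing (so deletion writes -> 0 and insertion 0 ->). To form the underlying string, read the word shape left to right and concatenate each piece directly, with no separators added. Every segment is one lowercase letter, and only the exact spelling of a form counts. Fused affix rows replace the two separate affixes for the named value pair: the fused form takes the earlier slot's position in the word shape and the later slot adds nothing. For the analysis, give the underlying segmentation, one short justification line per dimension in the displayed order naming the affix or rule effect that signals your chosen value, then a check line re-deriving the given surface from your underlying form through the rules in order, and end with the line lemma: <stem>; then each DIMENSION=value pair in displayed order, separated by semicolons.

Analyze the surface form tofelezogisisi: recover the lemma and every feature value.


underlying: to-felzogi-si-si
ASPECT=vo - signalled by the affix -si
KEL=ri - signalled by the affix to-
SUR=du - signalled by the affix -si
check: tofelzogisisi -> tofelzogisisi -> tofelezogisisi
lemma: felzogi; ASPECT=vo; KEL=ri; SUR=du


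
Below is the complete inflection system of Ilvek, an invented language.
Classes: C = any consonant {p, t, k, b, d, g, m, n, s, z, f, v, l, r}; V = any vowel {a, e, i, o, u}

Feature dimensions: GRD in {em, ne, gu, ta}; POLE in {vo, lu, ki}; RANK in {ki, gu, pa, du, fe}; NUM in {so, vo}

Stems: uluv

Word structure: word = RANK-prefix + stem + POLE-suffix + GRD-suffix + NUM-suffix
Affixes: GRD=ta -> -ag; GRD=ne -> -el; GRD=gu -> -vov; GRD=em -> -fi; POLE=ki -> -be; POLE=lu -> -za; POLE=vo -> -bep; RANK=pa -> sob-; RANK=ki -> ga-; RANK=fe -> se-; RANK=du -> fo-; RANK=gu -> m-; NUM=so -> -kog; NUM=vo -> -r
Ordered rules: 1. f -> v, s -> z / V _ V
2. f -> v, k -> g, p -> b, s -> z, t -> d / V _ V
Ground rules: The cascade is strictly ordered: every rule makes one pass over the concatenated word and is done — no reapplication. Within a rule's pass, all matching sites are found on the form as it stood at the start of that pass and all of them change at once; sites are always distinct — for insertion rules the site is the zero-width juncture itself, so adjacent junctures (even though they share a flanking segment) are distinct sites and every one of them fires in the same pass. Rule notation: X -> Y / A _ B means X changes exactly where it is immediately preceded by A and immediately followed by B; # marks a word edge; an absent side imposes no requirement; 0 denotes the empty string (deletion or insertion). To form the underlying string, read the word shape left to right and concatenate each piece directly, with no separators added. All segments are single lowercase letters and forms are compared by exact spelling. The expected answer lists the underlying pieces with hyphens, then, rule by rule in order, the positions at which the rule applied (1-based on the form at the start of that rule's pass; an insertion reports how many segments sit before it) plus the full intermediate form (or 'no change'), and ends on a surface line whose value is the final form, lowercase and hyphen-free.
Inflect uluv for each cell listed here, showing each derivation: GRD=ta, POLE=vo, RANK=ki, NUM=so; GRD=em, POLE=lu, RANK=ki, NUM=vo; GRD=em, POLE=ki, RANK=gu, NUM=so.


cell GRD=ta, POLE=vo, RANK=ki, NUM=so:
underlying: ga-uluv-bep-ag-kog
1. f -> v, s -> z / V _ V: no change
2. f -> v, k -> g, p -> b, s -> z, t -> d / V _ V: fires at position(s) 9: gauluvbebagkog
surface: gauluvbebagkog

cell GRD=em, POLE=lu, RANK=ki, NUM=vo:
underlying: ga-uluv-za-fi-r
1. f -> v, s -> z / V _ V: fires at position(s) 9: gauluvzavir
2. f -> v, k -> g, p -> b, s -> z, t -> d / V _ V: no change
surface: gauluvzavir

cell GRD=em, POLE=ki, RANK=gu, NUM=so:
underlying: m-uluv-be-fi-kog
1. f -> v, s -> z / V _ V: fires at position(s) 8: muluvbevikog
2. f -> v, k -> g, p -> b, s -> z, t -> d / V _ V: fires at position(s) 10: muluvbevigog
surface: muluvbevigog


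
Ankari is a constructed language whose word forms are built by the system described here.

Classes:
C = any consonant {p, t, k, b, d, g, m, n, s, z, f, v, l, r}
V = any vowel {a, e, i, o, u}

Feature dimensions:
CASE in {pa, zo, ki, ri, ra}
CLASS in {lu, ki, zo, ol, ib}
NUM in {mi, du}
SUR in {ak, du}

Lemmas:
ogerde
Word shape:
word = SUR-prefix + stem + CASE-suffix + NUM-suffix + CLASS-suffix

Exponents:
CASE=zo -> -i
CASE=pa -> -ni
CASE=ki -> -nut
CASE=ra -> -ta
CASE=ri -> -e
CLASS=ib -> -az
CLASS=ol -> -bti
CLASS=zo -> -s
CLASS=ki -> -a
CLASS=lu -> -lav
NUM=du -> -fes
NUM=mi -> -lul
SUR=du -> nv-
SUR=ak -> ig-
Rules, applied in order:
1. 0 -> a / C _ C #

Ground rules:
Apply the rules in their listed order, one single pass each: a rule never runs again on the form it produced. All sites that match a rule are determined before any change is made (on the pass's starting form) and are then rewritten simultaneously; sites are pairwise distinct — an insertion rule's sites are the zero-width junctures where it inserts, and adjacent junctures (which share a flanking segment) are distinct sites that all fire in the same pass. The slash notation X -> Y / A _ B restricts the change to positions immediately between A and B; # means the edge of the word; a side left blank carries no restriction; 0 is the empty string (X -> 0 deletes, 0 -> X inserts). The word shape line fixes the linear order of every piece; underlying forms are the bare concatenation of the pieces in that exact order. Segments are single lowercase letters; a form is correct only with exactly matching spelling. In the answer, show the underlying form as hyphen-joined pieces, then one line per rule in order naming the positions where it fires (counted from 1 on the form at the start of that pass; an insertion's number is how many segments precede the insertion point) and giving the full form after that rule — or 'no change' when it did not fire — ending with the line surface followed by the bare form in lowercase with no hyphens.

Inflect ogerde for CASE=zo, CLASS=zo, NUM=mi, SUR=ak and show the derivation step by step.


underlying: ig-ogerde-i-lul-s
1. 0 -> a / C _ C #: inserts after position(s) 12: igogerdeilulas
surface: igogerdeilulas


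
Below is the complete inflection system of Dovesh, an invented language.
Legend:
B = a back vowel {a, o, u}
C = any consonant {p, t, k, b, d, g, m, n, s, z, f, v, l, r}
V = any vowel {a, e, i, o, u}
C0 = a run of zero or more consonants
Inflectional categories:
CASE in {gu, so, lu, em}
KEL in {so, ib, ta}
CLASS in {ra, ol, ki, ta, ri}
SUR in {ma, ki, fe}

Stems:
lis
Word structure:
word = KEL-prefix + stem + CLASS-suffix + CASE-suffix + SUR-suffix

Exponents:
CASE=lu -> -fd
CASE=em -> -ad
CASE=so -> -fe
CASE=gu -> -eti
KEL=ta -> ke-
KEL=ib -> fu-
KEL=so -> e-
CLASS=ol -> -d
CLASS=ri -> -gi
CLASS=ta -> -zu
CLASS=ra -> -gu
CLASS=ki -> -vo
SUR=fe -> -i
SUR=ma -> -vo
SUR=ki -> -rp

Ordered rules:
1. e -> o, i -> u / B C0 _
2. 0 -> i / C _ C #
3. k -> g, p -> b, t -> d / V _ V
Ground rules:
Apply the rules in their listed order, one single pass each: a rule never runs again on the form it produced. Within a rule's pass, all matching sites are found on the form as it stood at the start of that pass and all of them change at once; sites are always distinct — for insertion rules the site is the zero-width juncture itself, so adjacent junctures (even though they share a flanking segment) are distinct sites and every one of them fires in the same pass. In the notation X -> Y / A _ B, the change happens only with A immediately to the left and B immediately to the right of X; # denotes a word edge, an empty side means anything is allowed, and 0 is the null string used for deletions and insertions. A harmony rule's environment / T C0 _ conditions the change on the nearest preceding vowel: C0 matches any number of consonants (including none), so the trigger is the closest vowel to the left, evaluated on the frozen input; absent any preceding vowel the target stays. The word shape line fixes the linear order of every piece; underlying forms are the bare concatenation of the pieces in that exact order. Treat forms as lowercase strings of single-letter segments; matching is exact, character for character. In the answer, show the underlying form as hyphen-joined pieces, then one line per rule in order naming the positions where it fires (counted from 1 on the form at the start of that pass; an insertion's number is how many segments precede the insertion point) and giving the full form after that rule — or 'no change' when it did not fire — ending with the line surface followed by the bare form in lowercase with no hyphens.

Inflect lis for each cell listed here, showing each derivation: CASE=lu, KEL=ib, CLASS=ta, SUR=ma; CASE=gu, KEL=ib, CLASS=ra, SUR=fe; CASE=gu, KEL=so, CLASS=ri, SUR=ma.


cell CASE=lu, KEL=ib, CLASS=ta, SUR=ma:
underlying: fu-lis-zu-fd-vo
1. e -> o, i -> u / B C0 _: fires at position(s) 4: fuluszufdvo
2. 0 -> i / C _ C #: no change
3. k -> g, p -> b, t -> d / V _ V: no change
surface: fuluszufdvo

cell CASE=gu, KEL=ib, CLASS=ra, SUR=fe:
underlying: fu-lis-gu-eti-i
1. e -> o, i -> u / B C0 _: fires at position(s) 4, 8: fulusguotii
2. 0 -> i / C _ C #: no change
3. k -> g, p -> b, t -> d / V _ V: fires at position(s) 9: fulusguodii
surface: fulusguodii

cell CASE=gu, KEL=so, CLASS=ri, SUR=ma:
underlying: e-lis-gi-eti-vo
1. e -> o, i -> u / B C0 _: no change
2. 0 -> i / C _ C #: no change
3. k -> g, p -> b, t -> d / V _ V: fires at position(s) 8: elisgiedivo
surface: elisgiedivo


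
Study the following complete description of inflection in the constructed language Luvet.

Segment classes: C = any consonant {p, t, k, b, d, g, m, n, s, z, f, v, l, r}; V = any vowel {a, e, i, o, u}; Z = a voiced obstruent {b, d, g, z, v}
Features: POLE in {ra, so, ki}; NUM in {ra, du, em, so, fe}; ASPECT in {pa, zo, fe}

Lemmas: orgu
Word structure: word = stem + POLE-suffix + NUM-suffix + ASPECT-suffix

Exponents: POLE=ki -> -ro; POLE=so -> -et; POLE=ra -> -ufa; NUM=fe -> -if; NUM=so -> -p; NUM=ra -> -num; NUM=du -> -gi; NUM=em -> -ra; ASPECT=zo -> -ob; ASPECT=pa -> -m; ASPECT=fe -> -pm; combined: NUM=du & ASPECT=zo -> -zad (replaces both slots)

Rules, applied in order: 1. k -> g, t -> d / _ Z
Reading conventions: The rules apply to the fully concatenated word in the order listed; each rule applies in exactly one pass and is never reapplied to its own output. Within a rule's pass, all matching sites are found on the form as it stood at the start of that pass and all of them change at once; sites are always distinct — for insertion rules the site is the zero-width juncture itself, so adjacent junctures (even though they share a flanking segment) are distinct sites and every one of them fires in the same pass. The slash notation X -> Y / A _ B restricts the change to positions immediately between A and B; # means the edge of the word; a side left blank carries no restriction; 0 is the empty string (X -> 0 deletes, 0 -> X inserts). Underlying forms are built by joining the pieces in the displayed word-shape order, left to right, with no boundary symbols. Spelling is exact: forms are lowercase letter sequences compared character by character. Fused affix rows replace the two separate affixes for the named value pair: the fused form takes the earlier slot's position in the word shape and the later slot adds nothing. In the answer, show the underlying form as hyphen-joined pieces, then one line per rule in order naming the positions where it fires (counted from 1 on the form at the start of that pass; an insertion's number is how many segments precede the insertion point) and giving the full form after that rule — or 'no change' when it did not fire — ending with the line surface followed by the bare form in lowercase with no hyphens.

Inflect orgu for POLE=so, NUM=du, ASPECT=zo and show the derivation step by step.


underlying: orgu-et-zad
1. k -> g, t -> d / _ Z: fires at position(s) 6: orguedzad
surface: orguedzad


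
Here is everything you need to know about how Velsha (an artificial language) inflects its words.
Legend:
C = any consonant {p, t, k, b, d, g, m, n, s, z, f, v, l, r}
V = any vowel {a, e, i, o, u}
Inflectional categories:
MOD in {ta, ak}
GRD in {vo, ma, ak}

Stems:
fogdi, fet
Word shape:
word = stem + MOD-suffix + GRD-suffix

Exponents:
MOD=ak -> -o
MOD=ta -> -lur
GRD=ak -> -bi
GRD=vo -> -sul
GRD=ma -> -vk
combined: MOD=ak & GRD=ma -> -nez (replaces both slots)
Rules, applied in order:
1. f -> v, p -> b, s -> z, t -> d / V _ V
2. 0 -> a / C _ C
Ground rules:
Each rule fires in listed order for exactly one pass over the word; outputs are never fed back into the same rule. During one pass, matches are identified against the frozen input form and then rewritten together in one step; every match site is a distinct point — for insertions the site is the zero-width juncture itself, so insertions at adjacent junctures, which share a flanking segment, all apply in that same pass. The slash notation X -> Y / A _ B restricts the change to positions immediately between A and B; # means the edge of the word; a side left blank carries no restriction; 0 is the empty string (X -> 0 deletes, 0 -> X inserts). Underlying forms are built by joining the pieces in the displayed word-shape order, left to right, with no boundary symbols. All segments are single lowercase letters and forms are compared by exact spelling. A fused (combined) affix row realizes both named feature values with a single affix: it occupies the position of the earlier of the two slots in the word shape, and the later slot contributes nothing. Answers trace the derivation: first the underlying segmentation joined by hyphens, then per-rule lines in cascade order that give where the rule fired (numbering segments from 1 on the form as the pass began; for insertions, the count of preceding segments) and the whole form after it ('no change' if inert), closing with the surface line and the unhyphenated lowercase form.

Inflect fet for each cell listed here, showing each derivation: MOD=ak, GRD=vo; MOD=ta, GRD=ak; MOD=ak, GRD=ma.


cell MOD=ak, GRD=vo:
underlying: fet-o-sul
1. f -> v, p -> b, s -> z, t -> d / V _ V: fires at position(s) 3, 5: fedozul
2. 0 -> a / C _ C: no change
surface: fedozul

cell MOD=ta, GRD=ak:
underlying: fet-lur-bi
1. f -> v, p -> b, s -> z, t -> d / V _ V: no change
2. 0 -> a / C _ C: inserts after position(s) 3, 6: fetalurabi
surface: fetalurabi

cell MOD=ak, GRD=ma:
underlying: fet-nez
1. f -> v, p -> b, s -> z, t -> d / V _ V: no change
2. 0 -> a / C _ C: inserts after position(s) 3: fetanez
surface: fetanez


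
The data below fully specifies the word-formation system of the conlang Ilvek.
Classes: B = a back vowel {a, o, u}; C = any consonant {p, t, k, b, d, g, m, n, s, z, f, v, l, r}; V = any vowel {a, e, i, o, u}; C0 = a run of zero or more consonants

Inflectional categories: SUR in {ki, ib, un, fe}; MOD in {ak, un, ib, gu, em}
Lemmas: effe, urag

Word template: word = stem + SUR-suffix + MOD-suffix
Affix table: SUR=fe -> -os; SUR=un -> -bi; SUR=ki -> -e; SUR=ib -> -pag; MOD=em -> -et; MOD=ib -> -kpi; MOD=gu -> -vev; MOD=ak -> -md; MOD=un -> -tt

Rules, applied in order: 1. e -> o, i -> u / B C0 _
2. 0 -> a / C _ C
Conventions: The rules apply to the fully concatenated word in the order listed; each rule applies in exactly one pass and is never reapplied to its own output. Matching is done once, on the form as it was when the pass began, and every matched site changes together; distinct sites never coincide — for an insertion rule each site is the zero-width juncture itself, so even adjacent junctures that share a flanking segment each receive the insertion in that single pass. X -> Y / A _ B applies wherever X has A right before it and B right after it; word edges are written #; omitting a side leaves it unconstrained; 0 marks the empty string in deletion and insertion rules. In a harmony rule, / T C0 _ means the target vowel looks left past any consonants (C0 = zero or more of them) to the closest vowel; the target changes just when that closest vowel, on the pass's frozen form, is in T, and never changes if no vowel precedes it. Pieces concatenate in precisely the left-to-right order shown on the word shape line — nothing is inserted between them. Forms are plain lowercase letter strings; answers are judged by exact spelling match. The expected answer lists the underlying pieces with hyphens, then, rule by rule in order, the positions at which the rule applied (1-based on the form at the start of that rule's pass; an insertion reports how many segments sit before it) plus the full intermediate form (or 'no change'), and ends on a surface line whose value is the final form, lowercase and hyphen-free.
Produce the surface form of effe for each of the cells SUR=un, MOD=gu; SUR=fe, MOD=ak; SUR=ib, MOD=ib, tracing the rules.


cell SUR=un, MOD=gu:
underlying: effe-bi-vev
1. e -> o, i -> u / B C0 _: no change
2. 0 -> a / C _ C: inserts after position(s) 2: efafebivev
surface: efafebivev

cell SUR=fe, MOD=ak:
underlying: effe-os-md
1. e -> o, i -> u / B C0 _: no change
2. 0 -> a / C _ C: inserts after position(s) 2, 6, 7: efafeosamad
surface: efafeosamad

cell SUR=ib, MOD=ib:
underlying: effe-pag-kpi
1. e -> o, i -> u / B C0 _: fires at position(s) 10: effepagkpu
2. 0 -> a / C _ C: inserts after position(s) 2, 7, 8: efafepagakapu
surface: efafepagakapu


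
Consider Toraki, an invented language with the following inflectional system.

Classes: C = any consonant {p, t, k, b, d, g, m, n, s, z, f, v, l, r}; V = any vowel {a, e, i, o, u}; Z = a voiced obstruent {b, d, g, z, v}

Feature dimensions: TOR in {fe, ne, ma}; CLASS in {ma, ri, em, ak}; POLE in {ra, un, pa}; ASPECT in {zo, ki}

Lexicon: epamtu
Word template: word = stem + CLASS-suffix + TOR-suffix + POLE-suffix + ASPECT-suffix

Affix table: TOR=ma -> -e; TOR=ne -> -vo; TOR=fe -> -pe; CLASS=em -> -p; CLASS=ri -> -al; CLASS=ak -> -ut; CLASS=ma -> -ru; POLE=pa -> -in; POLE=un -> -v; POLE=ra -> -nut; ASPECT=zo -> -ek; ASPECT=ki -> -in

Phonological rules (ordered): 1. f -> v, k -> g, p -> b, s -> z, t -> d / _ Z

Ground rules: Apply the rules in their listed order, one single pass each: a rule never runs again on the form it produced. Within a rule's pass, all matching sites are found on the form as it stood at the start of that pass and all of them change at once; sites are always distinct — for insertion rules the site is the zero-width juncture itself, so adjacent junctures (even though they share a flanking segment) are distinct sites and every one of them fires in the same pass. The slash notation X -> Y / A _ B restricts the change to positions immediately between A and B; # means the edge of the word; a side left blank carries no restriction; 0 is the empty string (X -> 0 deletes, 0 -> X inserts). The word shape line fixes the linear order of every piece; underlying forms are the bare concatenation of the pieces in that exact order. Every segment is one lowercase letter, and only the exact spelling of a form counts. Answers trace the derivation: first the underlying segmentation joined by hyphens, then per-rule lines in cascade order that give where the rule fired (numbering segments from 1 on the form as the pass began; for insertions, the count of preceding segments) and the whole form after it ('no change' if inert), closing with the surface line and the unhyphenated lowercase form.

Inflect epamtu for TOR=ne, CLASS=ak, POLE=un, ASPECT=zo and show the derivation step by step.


underlying: epamtu-ut-vo-v-ek
1. f -> v, k -> g, p -> b, s -> z, t -> d / _ Z: fires at position(s) 8: epamtuudvovek
surface: epamtuudvovek


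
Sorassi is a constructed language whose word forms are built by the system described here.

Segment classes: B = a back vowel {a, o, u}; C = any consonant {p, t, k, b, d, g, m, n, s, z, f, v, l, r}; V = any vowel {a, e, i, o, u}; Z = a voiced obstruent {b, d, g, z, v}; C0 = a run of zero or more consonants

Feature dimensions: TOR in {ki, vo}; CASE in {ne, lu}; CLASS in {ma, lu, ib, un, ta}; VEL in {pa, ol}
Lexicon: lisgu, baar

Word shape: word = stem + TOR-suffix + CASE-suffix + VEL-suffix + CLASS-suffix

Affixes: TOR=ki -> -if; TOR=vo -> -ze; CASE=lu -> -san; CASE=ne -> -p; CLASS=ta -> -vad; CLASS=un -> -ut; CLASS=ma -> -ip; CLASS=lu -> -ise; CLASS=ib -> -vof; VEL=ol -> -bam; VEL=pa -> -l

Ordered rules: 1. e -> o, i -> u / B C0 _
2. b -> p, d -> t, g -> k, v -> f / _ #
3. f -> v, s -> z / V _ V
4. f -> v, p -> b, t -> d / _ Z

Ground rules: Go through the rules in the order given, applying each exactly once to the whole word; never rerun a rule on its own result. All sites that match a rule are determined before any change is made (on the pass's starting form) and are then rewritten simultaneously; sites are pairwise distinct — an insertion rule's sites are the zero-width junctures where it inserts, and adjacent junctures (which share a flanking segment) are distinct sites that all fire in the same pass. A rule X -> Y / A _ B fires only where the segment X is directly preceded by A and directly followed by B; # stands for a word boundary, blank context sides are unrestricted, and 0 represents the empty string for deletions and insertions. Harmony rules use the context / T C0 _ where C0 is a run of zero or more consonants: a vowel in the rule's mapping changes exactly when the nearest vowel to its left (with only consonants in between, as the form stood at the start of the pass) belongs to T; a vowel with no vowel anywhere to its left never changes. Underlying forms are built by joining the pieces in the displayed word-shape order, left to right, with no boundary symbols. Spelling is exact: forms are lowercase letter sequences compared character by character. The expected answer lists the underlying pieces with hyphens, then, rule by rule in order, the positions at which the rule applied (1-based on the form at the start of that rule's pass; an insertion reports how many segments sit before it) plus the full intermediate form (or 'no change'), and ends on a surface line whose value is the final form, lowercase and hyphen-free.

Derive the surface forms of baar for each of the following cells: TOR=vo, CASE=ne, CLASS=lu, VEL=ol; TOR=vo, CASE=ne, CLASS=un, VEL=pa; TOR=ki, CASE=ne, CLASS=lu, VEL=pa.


cell TOR=vo, CASE=ne, CLASS=lu, VEL=ol:
underlying: baar-ze-p-bam-ise
1. e -> o, i -> u / B C0 _: fires at position(s) 6, 11: baarzopbamuse
2. b -> p, d -> t, g -> k, v -> f / _ #: no change
3. f -> v, s -> z / V _ V: fires at position(s) 12: baarzopbamuze
4. f -> v, p -> b, t -> d / _ Z: fires at position(s) 7: baarzobbamuze
surface: baarzobbamuze

cell TOR=vo, CASE=ne, CLASS=un, VEL=pa:
underlying: baar-ze-p-l-ut
1. e -> o, i -> u / B C0 _: fires at position(s) 6: baarzoplut
2. b -> p, d -> t, g -> k, v -> f / _ #: no change
3. f -> v, s -> z / V _ V: no change
4. f -> v, p -> b, t -> d / _ Z: no change
surface: baarzoplut

cell TOR=ki, CASE=ne, CLASS=lu, VEL=pa:
underlying: baar-if-p-l-ise
1. e -> o, i -> u / B C0 _: fires at position(s) 5: baarufplise
2. b -> p, d -> t, g -> k, v -> f / _ #: no change
3. f -> v, s -> z / V _ V: fires at position(s) 10: baarufplize
4. f -> v, p -> b, t -> d / _ Z: no change
surface: baarufplize


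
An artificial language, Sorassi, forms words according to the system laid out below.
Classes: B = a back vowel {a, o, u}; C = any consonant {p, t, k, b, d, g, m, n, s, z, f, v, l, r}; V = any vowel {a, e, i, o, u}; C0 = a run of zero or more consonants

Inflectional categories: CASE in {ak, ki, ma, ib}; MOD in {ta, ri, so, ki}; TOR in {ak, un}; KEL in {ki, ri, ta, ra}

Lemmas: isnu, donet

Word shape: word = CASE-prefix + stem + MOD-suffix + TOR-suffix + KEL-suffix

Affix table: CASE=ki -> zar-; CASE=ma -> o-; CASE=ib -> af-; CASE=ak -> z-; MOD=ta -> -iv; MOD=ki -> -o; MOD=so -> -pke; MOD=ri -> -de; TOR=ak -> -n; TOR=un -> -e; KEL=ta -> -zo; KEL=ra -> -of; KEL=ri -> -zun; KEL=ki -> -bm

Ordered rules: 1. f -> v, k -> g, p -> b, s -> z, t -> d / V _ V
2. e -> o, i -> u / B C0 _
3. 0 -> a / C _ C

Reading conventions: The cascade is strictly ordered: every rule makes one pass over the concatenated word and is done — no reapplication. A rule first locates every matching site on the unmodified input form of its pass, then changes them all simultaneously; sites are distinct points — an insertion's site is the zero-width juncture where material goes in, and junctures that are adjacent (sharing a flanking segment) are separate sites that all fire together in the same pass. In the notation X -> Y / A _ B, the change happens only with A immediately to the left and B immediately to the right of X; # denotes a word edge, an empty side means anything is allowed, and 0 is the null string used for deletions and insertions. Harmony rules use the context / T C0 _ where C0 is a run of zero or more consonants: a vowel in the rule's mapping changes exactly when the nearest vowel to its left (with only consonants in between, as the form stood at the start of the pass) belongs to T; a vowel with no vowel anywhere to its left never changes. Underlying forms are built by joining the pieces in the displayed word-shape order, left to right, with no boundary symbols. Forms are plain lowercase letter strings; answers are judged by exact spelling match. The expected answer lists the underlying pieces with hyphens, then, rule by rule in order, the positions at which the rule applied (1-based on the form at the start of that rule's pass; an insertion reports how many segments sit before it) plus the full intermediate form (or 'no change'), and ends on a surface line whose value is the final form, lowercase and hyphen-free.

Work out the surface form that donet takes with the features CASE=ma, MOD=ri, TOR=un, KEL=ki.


underlying: o-donet-de-e-bm
1. f -> v, k -> g, p -> b, s -> z, t -> d / V _ V: no change
2. e -> o, i -> u / B C0 _: fires at position(s) 5: odonotdeebm
3. 0 -> a / C _ C: inserts after position(s) 6, 10: odonotadeebam
surface: odonotadeebam


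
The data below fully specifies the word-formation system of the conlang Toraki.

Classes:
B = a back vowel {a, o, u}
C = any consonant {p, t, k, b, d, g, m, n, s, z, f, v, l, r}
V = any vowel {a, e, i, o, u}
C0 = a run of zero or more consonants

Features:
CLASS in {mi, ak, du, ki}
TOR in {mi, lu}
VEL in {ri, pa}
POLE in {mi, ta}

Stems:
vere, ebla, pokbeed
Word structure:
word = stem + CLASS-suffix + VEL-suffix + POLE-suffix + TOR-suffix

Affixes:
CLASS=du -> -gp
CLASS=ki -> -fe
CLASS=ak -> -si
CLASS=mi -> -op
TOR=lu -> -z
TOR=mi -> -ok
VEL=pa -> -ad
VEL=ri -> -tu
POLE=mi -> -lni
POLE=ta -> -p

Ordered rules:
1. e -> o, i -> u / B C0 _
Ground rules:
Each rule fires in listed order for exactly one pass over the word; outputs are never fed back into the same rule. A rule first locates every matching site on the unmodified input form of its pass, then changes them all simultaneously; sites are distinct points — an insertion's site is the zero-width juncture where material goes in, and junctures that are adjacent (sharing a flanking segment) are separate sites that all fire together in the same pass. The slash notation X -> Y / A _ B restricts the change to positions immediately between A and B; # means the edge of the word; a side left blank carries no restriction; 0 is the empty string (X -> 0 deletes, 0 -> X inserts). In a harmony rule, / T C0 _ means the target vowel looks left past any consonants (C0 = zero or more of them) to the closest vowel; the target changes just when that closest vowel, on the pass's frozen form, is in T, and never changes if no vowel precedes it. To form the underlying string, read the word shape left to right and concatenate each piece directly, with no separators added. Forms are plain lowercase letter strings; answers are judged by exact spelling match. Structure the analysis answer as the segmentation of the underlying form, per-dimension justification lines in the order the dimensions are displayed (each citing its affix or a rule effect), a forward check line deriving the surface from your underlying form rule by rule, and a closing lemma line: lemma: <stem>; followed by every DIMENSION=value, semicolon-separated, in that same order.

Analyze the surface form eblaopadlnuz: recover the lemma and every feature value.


underlying: ebla-op-ad-lni-z
CLASS=mi - signalled by the affix -op
TOR=lu - signalled by the affix -z
VEL=pa - signalled by the affix -ad
POLE=mi - signalled by the affix -lni
check: eblaopadlniz -> eblaopadlnuz
lemma: ebla; CLASS=mi; TOR=lu; VEL=pa; POLE=mi


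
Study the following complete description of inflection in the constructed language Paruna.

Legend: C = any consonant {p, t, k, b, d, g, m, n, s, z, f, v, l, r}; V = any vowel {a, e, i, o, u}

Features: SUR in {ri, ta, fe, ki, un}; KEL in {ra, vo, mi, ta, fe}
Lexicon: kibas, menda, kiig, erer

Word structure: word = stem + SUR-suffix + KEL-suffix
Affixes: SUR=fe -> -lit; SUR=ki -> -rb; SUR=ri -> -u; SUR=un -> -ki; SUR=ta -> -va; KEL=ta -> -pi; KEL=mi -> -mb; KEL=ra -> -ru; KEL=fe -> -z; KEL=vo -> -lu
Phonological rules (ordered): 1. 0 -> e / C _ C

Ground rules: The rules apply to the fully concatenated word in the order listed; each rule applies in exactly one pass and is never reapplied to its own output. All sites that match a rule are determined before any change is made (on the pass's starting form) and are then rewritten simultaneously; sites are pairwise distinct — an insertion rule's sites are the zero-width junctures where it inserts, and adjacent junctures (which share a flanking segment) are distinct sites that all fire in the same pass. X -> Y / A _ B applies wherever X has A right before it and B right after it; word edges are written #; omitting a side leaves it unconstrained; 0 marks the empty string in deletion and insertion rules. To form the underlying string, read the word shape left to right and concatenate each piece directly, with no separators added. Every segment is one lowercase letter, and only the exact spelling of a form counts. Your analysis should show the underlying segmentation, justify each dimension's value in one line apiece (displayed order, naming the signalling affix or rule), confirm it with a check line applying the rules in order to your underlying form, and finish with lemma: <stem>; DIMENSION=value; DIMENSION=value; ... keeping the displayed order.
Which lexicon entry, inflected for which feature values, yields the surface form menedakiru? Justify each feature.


underlying: menda-ki-ru
SUR=un - signalled by the affix -ki
KEL=ra - signalled by the affix -ru
check: mendakiru -> menedakiru
lemma: menda; SUR=un; KEL=ra


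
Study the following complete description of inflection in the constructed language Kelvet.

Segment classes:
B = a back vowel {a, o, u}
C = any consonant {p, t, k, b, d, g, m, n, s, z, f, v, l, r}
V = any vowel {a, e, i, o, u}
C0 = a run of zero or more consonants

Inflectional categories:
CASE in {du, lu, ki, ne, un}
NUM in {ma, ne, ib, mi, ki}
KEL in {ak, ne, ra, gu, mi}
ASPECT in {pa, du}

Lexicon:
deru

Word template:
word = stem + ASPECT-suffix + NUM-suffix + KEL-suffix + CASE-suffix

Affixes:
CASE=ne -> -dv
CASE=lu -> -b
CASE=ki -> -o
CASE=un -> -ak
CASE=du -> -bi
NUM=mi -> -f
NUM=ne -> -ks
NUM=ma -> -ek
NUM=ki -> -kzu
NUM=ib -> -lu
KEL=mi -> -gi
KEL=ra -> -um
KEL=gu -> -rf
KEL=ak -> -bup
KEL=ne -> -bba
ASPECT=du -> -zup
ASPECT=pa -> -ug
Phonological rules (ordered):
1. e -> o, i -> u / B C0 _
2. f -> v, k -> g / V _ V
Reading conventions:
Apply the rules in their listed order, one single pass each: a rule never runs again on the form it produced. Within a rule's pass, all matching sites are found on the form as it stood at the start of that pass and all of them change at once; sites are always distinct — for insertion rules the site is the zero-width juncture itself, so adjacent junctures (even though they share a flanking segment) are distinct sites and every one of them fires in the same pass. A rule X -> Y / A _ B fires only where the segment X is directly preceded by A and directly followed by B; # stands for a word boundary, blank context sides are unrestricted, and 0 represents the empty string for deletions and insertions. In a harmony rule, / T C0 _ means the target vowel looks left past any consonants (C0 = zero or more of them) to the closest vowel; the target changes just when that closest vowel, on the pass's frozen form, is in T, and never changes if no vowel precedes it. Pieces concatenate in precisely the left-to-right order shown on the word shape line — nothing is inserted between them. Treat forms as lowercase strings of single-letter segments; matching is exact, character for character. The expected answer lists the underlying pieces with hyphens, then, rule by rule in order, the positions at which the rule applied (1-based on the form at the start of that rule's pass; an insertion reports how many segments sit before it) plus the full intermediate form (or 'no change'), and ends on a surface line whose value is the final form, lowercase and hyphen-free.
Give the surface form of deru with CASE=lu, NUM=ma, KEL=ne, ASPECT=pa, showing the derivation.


underlying: deru-ug-ek-bba-b
1. e -> o, i -> u / B C0 _: fires at position(s) 7: deruugokbbab
2. f -> v, k -> g / V _ V: no change
surface: deruugokbbab


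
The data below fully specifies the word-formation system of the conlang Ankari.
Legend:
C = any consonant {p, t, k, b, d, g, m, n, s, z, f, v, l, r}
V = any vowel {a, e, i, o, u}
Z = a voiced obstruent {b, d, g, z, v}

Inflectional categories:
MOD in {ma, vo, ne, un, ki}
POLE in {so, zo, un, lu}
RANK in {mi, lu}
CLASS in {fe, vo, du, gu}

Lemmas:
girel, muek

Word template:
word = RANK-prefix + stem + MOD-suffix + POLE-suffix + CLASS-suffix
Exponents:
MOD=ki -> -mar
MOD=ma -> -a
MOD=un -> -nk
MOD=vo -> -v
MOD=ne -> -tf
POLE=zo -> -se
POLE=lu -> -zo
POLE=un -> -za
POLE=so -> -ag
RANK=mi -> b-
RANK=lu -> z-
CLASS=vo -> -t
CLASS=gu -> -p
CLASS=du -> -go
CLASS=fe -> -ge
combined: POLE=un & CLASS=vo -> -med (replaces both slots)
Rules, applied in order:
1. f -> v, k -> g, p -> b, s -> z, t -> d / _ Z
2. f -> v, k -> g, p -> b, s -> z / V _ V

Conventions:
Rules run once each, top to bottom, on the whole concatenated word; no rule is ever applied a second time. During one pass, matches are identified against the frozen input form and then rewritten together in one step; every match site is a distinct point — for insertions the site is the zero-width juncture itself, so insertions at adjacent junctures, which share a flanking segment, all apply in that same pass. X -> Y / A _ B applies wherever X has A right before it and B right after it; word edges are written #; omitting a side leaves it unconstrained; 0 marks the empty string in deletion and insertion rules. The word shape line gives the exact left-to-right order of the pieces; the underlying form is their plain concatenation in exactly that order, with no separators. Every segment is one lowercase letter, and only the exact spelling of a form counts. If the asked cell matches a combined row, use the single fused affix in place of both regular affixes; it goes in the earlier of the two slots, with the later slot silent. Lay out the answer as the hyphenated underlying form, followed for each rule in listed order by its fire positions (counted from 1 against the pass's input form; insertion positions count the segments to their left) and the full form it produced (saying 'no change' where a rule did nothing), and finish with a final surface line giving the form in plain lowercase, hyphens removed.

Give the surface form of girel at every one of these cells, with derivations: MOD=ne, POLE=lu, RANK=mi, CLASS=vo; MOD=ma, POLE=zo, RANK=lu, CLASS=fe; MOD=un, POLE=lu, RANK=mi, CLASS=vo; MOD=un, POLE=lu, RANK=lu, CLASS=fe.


cell MOD=ne, POLE=lu, RANK=mi, CLASS=vo:
underlying: b-girel-tf-zo-t
1. f -> v, k -> g, p -> b, s -> z, t -> d / _ Z: fires at position(s) 8: bgireltvzot
2. f -> v, k -> g, p -> b, s -> z / V _ V: no change
surface: bgireltvzot

cell MOD=ma, POLE=zo, RANK=lu, CLASS=fe:
underlying: z-girel-a-se-ge
1. f -> v, k -> g, p -> b, s -> z, t -> d / _ Z: no change
2. f -> v, k -> g, p -> b, s -> z / V _ V: fires at position(s) 8: zgirelazege
surface: zgirelazege

cell MOD=un, POLE=lu, RANK=mi, CLASS=vo:
underlying: b-girel-nk-zo-t
1. f -> v, k -> g, p -> b, s -> z, t -> d / _ Z: fires at position(s) 8: bgirelngzot
2. f -> v, k -> g, p -> b, s -> z / V _ V: no change
surface: bgirelngzot

cell MOD=un, POLE=lu, RANK=lu, CLASS=fe:
underlying: z-girel-nk-zo-ge
1. f -> v, k -> g, p -> b, s -> z, t -> d / _ Z: fires at position(s) 8: zgirelngzoge
2. f -> v, k -> g, p -> b, s -> z / V _ V: no change
surface: zgirelngzoge
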